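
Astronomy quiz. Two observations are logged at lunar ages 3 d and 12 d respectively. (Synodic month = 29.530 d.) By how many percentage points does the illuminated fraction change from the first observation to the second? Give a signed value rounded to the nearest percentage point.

θ₁ = 360° × 3/29.530 = 36.6°, f₁ = (1 − cos θ₁)/2 = 0.098.
θ₂ = 360° × 12/29.530 = 146.3°, f₂ = (1 − cos θ₂)/2 = 0.916.
Change = f₂ − f₁ = +0.817 → +82 percentage points.

+82 pp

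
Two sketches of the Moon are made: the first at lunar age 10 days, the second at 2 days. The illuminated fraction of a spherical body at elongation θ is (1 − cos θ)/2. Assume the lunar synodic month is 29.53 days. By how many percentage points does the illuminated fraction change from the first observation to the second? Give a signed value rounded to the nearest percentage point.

-72 percentage points

θ₁ = 360° × 10/29.53 = 121.9°, f₁ = (1 − cos θ₁)/2 = 0.764.
θ₂ = 360° × 2/29.53 = 24.4°, f₂ = (1 − cos θ₂)/2 = 0.045.
Change = f₂ − f₁ = -0.720 → -72 percentage points.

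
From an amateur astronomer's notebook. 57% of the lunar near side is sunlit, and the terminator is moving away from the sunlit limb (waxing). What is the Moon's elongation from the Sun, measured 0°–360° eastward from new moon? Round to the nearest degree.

98°

Invert f = (1 − cos θ)/2 to get cos θ = 1 − 2(0.57) = -0.140, hence θ₀ = arccos -0.140 = 98.0°.
Before full moon the principal value applies: θ = 98.0°.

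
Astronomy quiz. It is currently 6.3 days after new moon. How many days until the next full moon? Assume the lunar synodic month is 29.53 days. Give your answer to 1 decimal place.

Full moon occurs at elongation 180°, i.e. at age 29.53 × 180/360 = 14.765 d.
That is 14.765 − 6.3 = 8.465 days ahead.

8.5 days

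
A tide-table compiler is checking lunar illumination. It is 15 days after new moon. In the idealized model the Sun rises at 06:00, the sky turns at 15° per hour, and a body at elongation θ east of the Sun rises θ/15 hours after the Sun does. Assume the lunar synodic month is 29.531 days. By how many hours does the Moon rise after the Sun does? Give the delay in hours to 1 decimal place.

12.2 h

Elongation θ = 360° × 15/29.531 ≈ 182.9°.
At 15° of sky rotation per hour, 182.9° corresponds to a 12.19 h lag.
So the Moon rises 12.19 h after the Sun.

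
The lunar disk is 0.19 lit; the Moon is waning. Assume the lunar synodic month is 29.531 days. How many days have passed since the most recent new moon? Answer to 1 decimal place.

cos θ = 1 − 2f = 0.620, giving a principal value of 51.7°.
Waning ⇒ past full, so θ = 360° − 51.7° = 308.3°.
At 360°/29.531 d per day, 308.3° corresponds to 25.29 days.

25.3 days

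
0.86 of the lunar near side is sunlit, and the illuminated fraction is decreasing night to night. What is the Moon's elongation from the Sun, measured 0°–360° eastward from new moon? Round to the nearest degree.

224°

Invert f = (1 − cos θ)/2 to get cos θ = 1 − 2(0.86) = -0.720, hence θ₀ = arccos -0.720 = 136.1°.
Since the Moon is past full (waning), take the reflex angle: θ = 360° − 136.1° = 223.9°.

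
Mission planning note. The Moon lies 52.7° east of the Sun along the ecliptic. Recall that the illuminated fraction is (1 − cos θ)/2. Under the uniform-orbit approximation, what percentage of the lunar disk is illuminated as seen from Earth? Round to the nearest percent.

cos 52.7° = 0.606, so f = (1 − 0.606)/2 = 0.197, i.e. 20%.

20%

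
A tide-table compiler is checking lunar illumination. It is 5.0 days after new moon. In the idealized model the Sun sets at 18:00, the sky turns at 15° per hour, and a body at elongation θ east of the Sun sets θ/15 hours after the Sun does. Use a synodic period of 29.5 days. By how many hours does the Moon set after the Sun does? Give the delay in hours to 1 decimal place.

The Moon has covered 5.0/29.5 of its cycle, so θ ≈ 360° × 5.0/29.5 = 61.0°.
Delay after the Sun = 61.0° / (15°/h) ≈ 4.07 h.
So the Moon sets 4.07 h after the Sun.

4.1 h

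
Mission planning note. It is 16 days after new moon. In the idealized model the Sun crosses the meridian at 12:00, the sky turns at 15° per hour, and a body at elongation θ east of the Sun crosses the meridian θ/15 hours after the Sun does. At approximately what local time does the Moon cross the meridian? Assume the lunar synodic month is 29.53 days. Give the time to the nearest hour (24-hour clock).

The Moon has covered 16/29.53 of its cycle, so θ ≈ 360° × 16/29.53 = 195.1°.
At 15° of sky rotation per hour, 195.1° corresponds to a 13.00 h lag.
12:00 + 13.00 h ≈ 01:00 → 01:00 to the nearest hour.

01:00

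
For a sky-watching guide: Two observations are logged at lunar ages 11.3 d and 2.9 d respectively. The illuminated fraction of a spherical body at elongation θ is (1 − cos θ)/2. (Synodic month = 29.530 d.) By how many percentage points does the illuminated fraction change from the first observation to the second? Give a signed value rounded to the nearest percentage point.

θ₁ = 360° × 11.3/29.530 = 137.8°, f₁ = (1 − cos θ₁)/2 = 0.870.
θ₂ = 360° × 2.9/29.530 = 35.4°, f₂ = (1 − cos θ₂)/2 = 0.092.
Change = f₂ − f₁ = -0.778 → -78 percentage points.

-78 pp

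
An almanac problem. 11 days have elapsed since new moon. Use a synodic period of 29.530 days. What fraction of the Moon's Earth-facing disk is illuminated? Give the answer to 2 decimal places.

Phase angle: θ = 360°·(11 d)/(29.530 d) = 134.1°.
Illuminated fraction = (1 − cos 134.1°)/2 = (1 − (-0.696))/2 ≈ 0.848.

0.85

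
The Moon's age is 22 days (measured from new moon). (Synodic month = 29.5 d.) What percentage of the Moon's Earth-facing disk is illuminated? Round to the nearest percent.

51%

Phase angle: θ = 360°·(22 d)/(29.5 d) = 268.5°.
Illuminated fraction = (1 − cos 268.5°)/2 = (1 − (-0.027))/2 ≈ 0.513, so 51%.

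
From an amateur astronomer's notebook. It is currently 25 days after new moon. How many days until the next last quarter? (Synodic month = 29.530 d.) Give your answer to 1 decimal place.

Last quarter is 0.75 of the way through the cycle: age 0.75 × 29.530 = 22.148 d.
This lunation's last quarter (22.148 d) has passed, so add one period: 51.678 − 25 = 26.678 days.

26.7 days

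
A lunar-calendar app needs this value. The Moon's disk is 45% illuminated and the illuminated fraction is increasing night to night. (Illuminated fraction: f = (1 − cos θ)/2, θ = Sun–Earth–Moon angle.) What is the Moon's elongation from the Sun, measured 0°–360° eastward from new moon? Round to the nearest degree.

84°

Invert f = (1 − cos θ)/2 to get cos θ = 1 − 2(0.45) = 0.100, hence θ₀ = arccos 0.100 = 84.3°.
The Moon is waxing (0°–180°), so θ = 84.3° directly.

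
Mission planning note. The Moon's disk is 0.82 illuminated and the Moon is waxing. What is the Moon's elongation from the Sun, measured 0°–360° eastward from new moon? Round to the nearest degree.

From f = (1 − cos θ)/2: cos θ = 1 − 2×0.82 = -0.640; arccos → 129.8°.
The Moon is waxing (0°–180°), so θ = 129.8° directly.

130°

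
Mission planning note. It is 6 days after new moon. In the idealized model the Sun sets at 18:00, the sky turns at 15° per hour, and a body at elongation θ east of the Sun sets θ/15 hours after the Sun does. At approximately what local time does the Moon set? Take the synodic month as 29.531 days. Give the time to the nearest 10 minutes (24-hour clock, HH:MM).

Phase angle: θ = 360°·(6 d)/(29.531 d) = 73.1°.
At 15° of sky rotation per hour, 73.1° corresponds to a 4.88 h lag.
18:00 + 4.876 h ≈ 22:53 → 22:50 to the nearest ten minutes.

22:50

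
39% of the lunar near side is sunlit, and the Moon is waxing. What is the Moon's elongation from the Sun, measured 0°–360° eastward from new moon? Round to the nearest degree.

From f = (1 − cos θ)/2: cos θ = 1 − 2×0.39 = 0.220; arccos → 77.3°.
Before full moon the principal value applies: θ = 77.3°.

77°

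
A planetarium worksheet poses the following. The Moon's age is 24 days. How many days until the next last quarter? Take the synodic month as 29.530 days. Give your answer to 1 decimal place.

Last quarter occurs at elongation 270°, i.e. at age 29.530 × 270/360 = 22.148 d.
Already past this cycle's last quarter; the next is at 22.148 + 29.530 = 51.678 d, so 51.678 − 24 = 27.678 days.

27.7 days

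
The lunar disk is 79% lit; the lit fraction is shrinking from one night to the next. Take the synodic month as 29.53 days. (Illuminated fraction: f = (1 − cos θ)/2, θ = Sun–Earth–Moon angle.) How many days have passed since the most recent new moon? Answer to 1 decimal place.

19.2 days

Invert f = (1 − cos θ)/2 to get cos θ = 1 − 2(0.79) = -0.580, hence θ₀ = arccos -0.580 = 125.5°.
Waning ⇒ past full, so θ = 360° − 125.5° = 234.5°.
At 360°/29.53 d per day, 234.5° corresponds to 19.24 days.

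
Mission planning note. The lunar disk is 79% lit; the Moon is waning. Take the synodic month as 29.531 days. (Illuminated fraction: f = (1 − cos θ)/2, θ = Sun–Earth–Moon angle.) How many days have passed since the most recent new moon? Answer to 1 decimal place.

From f = (1 − cos θ)/2: cos θ = 1 − 2×0.79 = -0.580; arccos → 125.5°.
A waning Moon lies in 180°–360°, so θ = 360° − 125.5° = 234.5°.
At 360°/29.531 d per day, 234.5° corresponds to 19.24 days.

19.2 days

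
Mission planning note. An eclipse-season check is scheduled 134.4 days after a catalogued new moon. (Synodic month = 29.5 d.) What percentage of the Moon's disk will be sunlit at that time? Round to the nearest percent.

97%

Reduce mod P: 134.4 − 4×29.5 = 16.40 d into the current lunation.
The Moon has covered 16.40/29.5 of its cycle, so θ ≈ 360° × 16.40/29.5 = 200.1°.
Illuminated fraction = (1 − cos 200.1°)/2 = (1 − (-0.939))/2 ≈ 0.969, so 97%.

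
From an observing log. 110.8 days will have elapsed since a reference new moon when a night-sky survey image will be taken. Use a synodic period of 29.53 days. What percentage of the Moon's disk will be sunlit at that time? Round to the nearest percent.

49%

110.8 d spans 3 complete synodic months (3 × 29.53 = 88.59 d) plus 22.21 d.
The Moon has covered 22.21/29.53 of its cycle, so θ ≈ 360° × 22.21/29.53 = 270.8°.
cos 270.8° = 0.013, so f = (1 − 0.013)/2 = 0.493, so 49%.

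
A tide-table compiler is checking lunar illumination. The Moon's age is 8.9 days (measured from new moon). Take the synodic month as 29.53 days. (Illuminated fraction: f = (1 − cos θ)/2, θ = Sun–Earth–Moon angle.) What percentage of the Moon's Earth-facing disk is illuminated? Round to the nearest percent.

66%

Elongation θ = 360° × 8.9/29.53 ≈ 108.5°.
Illuminated fraction = (1 − cos 108.5°)/2 = (1 − (-0.317))/2 ≈ 0.659, so 66%.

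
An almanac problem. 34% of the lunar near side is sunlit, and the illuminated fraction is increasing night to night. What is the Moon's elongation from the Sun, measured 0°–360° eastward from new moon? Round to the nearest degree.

Invert f = (1 − cos θ)/2 to get cos θ = 1 − 2(0.34) = 0.320, hence θ₀ = arccos 0.320 = 71.3°.
The Moon is waxing (0°–180°), so θ = 71.3° directly.

71°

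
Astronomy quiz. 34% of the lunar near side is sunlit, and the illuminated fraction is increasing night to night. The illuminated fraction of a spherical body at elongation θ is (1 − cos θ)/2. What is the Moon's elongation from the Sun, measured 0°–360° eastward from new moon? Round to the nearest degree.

cos θ = 1 − 2f = 0.320, giving a principal value of 71.3°.
The Moon is waxing (0°–180°), so θ = 71.3° directly.

71°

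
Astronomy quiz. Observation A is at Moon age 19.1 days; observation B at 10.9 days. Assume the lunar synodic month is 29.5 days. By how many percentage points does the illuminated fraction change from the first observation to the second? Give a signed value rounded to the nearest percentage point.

θ₁ = 360° × 19.1/29.5 = 233.1°, f₁ = (1 − cos θ₁)/2 = 0.800.
θ₂ = 360° × 10.9/29.5 = 133.0°, f₂ = (1 − cos θ₂)/2 = 0.841.
Change = f₂ − f₁ = +0.041 → +4 percentage points.

+4 pp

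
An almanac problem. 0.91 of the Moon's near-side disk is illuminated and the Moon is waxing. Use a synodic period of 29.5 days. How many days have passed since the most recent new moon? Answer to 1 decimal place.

From f = (1 − cos θ)/2: cos θ = 1 − 2×0.91 = -0.820; arccos → 145.1°.
Before full moon the principal value applies: θ = 145.1°.
That fraction of the synodic month is 145.1/360 × 29.5 d ≈ 11.89 d.

11.9 days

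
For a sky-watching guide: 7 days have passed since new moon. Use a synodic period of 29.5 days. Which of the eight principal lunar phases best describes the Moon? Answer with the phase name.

θ ≈ 360° × 7/29.5 = 85°, which falls in the first quarter sector.

first quarter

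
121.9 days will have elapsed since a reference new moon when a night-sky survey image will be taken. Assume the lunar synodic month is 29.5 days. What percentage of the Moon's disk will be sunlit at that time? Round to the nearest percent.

121.9/29.5 = 4.132 lunations, so 4 complete cycles and 3.90 d into the next.
Elongation θ = 360° × 3.90/29.5 ≈ 47.6°.
Illuminated fraction = (1 − cos 47.6°)/2 = (1 − 0.674)/2 ≈ 0.163, so 16%.

16%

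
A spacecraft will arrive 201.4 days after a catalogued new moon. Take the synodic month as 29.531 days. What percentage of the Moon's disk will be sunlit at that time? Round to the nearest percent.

29%

Reduce mod P: 201.4 − 6×29.531 = 24.21 d into the current lunation.
Elongation θ = 360° × 24.21/29.531 ≈ 295.2°.
Illuminated fraction = (1 − cos 295.2°)/2 = (1 − 0.426)/2 ≈ 0.287, so 29%.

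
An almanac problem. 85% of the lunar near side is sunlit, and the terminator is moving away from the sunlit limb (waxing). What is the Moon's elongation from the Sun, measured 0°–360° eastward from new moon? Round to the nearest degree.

From f = (1 − cos θ)/2: cos θ = 1 − 2×0.85 = -0.700; arccos → 134.4°.
Before full moon the principal value applies: θ = 134.4°.

134°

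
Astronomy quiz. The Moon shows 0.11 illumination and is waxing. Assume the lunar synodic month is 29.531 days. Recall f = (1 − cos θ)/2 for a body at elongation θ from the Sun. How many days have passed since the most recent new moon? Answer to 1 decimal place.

cos θ = 1 − 2f = 0.780, giving a principal value of 38.7°.
Before full moon the principal value applies: θ = 38.7°.
That fraction of the synodic month is 38.7/360 × 29.531 d ≈ 3.18 d.

3.2 days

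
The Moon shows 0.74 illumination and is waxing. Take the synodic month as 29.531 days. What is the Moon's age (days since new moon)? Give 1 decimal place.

cos θ = 1 − 2f = -0.480, giving a principal value of 118.7°.
Before full moon the principal value applies: θ = 118.7°.
At 360°/29.531 d per day, 118.7° corresponds to 9.74 days.

9.7 days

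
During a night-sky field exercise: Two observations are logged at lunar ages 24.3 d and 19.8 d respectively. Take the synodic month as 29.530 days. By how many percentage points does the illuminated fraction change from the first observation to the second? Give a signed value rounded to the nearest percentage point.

θ₁ = 360° × 24.3/29.530 = 296.2°, f₁ = (1 − cos θ₁)/2 = 0.279.
θ₂ = 360° × 19.8/29.530 = 241.4°, f₂ = (1 − cos θ₂)/2 = 0.739.
Change = f₂ − f₁ = +0.461 → +46 percentage points.

+46 percentage points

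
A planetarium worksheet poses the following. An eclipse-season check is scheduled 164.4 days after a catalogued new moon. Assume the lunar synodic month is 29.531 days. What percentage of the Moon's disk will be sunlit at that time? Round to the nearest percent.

96%

Reduce mod P: 164.4 − 5×29.531 = 16.75 d into the current lunation.
Phase angle: θ = 360°·(16.75 d)/(29.531 d) = 204.1°.
Illuminated fraction = (1 − cos 204.1°)/2 = (1 − (-0.913))/2 ≈ 0.956, so 96%.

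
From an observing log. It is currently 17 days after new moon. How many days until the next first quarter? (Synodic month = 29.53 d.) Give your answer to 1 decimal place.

First quarter occurs at elongation 90°, i.e. at age 29.53 × 90/360 = 7.383 d.
This lunation's first quarter (7.383 d) has passed, so add one period: 36.913 − 17 = 19.913 days.

19.9 days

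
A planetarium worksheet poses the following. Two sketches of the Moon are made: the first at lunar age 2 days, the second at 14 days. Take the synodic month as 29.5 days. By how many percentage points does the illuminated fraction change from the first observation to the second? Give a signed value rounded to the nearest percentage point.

+95 percentage points

θ₁ = 360° × 2/29.5 = 24.4°, f₁ = (1 − cos θ₁)/2 = 0.045.
θ₂ = 360° × 14/29.5 = 170.8°, f₂ = (1 − cos θ₂)/2 = 0.994.
Change = f₂ − f₁ = +0.949 → +95 percentage points.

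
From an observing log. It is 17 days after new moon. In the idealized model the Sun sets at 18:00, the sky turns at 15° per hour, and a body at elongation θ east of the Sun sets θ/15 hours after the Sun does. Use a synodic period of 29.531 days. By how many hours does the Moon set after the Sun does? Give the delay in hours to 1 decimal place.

13.8 h

Elongation θ = 360° × 17/29.531 ≈ 207.2°.
Delay after the Sun = 207.2° / (15°/h) ≈ 13.82 h.
So the Moon sets 13.82 h after the Sun.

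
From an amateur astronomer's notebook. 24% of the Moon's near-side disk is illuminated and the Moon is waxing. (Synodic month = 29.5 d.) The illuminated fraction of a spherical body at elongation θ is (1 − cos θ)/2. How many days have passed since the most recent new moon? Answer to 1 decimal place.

Invert f = (1 − cos θ)/2 to get cos θ = 1 − 2(0.24) = 0.520, hence θ₀ = arccos 0.520 = 58.7°.
Before full moon the principal value applies: θ = 58.7°.
That fraction of the synodic month is 58.7/360 × 29.5 d ≈ 4.81 d.

4.8 days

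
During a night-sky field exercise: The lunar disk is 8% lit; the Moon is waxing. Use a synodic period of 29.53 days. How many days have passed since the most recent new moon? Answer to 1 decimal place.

2.7 days

Invert f = (1 − cos θ)/2 to get cos θ = 1 − 2(0.08) = 0.840, hence θ₀ = arccos 0.840 = 32.9°.
Waxing ⇒ before full, so θ = 32.9°.
That fraction of the synodic month is 32.9/360 × 29.53 d ≈ 2.70 d.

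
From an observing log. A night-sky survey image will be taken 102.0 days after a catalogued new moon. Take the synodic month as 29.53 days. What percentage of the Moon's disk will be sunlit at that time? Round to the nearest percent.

Reduce mod P: 102.0 − 3×29.53 = 13.41 d into the current lunation.
The Moon has covered 13.41/29.53 of its cycle, so θ ≈ 360° × 13.41/29.53 = 163.5°.
cos 163.5° = (-0.959), so f = (1 − (-0.959))/2 = 0.979, so 98%.

98%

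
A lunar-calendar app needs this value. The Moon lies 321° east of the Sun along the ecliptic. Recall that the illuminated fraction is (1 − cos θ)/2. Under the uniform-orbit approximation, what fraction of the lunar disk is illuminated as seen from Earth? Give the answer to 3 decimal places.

0.111

Half-versine of 321°: (1 − 0.777)/2 = 0.111.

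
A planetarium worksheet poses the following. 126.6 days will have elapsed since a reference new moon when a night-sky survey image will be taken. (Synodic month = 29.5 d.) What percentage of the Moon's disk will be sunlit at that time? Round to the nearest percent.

126.6 d spans 4 complete synodic months (4 × 29.5 = 118.00 d) plus 8.60 d.
Phase angle: θ = 360°·(8.60 d)/(29.5 d) = 104.9°.
Illuminated fraction = (1 − cos 104.9°)/2 = (1 − (-0.258))/2 ≈ 0.629, so 63%.

63%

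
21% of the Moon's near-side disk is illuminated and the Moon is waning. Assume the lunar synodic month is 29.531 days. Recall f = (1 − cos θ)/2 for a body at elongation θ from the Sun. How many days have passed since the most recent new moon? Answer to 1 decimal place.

cos θ = 1 − 2f = 0.580, giving a principal value of 54.5°.
Since the Moon is past full (waning), take the reflex angle: θ = 360° − 54.5° = 305.5°.
That fraction of the synodic month is 305.5/360 × 29.531 d ≈ 25.06 d.

25.1 days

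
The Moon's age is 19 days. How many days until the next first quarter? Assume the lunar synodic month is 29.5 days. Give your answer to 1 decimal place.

First quarter is 0.25 of the way through the cycle: age 0.25 × 29.5 = 7.375 d.
This lunation's first quarter (7.375 d) has passed, so add one period: 36.875 − 19 = 17.875 days.

17.9 days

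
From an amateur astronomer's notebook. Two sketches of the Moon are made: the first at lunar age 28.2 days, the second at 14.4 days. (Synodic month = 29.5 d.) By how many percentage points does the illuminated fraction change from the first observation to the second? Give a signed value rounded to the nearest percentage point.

θ₁ = 360° × 28.2/29.5 = 344.1°, f₁ = (1 − cos θ₁)/2 = 0.019.
θ₂ = 360° × 14.4/29.5 = 175.7°, f₂ = (1 − cos θ₂)/2 = 0.999.
Change = f₂ − f₁ = +0.980 → +98 percentage points.

+98 percentage points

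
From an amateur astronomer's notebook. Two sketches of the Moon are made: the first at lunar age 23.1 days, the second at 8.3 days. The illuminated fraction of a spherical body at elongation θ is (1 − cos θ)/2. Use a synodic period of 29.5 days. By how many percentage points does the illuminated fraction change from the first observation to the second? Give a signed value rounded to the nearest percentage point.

+20 percentage points

First observation: θ = 360°·23.1/29.5 = 281.9°, so f = 0.397.
Second observation: θ = 101.3°, f = 0.598.
Δf = 0.598 − 0.397 = +0.201, i.e. +20 pp.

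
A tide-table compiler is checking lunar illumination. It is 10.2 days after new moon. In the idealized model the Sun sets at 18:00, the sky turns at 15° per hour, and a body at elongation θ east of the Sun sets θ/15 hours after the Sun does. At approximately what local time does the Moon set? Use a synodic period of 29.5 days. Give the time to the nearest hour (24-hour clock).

The Moon has covered 10.2/29.5 of its cycle, so θ ≈ 360° × 10.2/29.5 = 124.5°.
The Moon trails the Sun by θ/15 = 124.5/15 ≈ 8.30 hours.
18:00 + 8.30 h ≈ 02:18 → 02:00 to the nearest hour.

02:00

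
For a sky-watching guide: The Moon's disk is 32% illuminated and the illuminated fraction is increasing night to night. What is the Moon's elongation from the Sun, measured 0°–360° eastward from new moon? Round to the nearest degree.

cos θ = 1 − 2f = 0.360, giving a principal value of 68.9°.
The Moon is waxing (0°–180°), so θ = 68.9° directly.

69°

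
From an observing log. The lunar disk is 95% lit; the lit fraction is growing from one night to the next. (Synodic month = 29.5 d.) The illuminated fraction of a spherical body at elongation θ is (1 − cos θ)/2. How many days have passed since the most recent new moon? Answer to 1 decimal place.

12.6 days

cos θ = 1 − 2f = -0.900, giving a principal value of 154.2°.
Waxing ⇒ before full, so θ = 154.2°.
At 360°/29.5 d per day, 154.2° corresponds to 12.63 days.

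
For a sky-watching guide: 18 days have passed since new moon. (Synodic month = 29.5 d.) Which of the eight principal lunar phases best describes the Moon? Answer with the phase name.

waning gibbous

θ ≈ 360° × 18/29.5 = 220°, which falls in the waning gibbous sector.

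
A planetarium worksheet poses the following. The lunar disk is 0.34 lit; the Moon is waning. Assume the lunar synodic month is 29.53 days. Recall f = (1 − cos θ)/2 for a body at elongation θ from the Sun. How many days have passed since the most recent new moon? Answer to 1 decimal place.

Invert f = (1 − cos θ)/2 to get cos θ = 1 − 2(0.34) = 0.320, hence θ₀ = arccos 0.320 = 71.3°.
A waning Moon lies in 180°–360°, so θ = 360° − 71.3° = 288.7°.
Age = 29.53 × 288.7°/360° ≈ 23.68 days.

23.7 days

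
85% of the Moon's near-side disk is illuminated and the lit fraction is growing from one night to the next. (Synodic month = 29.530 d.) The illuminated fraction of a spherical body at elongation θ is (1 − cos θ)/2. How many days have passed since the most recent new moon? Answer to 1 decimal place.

cos θ = 1 − 2f = -0.700, giving a principal value of 134.4°.
The Moon is waxing (0°–180°), so θ = 134.4° directly.
That fraction of the synodic month is 134.4/360 × 29.530 d ≈ 11.03 d.

11.0 days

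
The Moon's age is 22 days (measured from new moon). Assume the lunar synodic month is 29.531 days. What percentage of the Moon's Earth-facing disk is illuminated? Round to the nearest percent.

The Moon has covered 22/29.531 of its cycle, so θ ≈ 360° × 22/29.531 = 268.2°.
cos 268.2° = (-0.032), so f = (1 − (-0.032))/2 = 0.516, so 52%.

52%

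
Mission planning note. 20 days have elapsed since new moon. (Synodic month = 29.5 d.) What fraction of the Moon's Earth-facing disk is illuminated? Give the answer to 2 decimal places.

Elongation θ = 360° × 20/29.5 ≈ 244.1°.
Illuminated fraction = (1 − cos 244.1°)/2 = (1 − (-0.437))/2 ≈ 0.719.

0.72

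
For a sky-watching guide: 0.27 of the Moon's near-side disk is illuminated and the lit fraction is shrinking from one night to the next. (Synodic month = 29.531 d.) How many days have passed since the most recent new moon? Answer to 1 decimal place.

24.4 days

Invert f = (1 − cos θ)/2 to get cos θ = 1 − 2(0.27) = 0.460, hence θ₀ = arccos 0.460 = 62.6°.
Waning ⇒ past full, so θ = 360° − 62.6° = 297.4°.
Age = 29.531 × 297.4°/360° ≈ 24.39 days.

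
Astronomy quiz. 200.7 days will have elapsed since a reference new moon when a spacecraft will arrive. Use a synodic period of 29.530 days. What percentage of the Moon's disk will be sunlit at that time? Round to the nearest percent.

36%

Reduce mod P: 200.7 − 6×29.530 = 23.52 d into the current lunation.
Elongation θ = 360° × 23.52/29.530 ≈ 286.7°.
Illuminated fraction = (1 − cos 286.7°)/2 = (1 − 0.288)/2 ≈ 0.356, so 36%.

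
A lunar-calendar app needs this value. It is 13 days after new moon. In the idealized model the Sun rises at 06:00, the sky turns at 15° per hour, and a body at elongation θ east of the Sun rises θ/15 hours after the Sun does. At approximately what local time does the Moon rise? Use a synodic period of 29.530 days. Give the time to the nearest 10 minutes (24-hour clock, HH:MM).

16:30

The Moon has covered 13/29.530 of its cycle, so θ ≈ 360° × 13/29.530 = 158.5°.
The Moon trails the Sun by θ/15 = 158.5/15 ≈ 10.57 hours.
06:00 + 10.566 h ≈ 16:34 → 16:30 to the nearest ten minutes.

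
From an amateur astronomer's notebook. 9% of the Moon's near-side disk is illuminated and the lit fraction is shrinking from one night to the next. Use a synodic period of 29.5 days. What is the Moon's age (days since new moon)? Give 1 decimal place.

cos θ = 1 − 2f = 0.820, giving a principal value of 34.9°.
Waning ⇒ past full, so θ = 360° − 34.9° = 325.1°.
Age = 29.5 × 325.1°/360° ≈ 26.64 days.

26.6 days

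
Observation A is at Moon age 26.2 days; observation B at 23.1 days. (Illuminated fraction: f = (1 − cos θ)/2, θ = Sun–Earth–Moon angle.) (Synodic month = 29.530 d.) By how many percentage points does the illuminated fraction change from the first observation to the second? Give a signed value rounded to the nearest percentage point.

θ₁ = 360° × 26.2/29.530 = 319.4°, f₁ = (1 − cos θ₁)/2 = 0.120.
θ₂ = 360° × 23.1/29.530 = 281.6°, f₂ = (1 − cos θ₂)/2 = 0.399.
Change = f₂ − f₁ = +0.279 → +28 percentage points.

+28 percentage points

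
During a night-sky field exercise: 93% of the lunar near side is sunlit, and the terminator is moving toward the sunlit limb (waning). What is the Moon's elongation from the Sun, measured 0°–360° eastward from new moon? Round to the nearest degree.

211°

Invert f = (1 − cos θ)/2 to get cos θ = 1 − 2(0.93) = -0.860, hence θ₀ = arccos -0.860 = 149.3°.
Waning ⇒ past full, so θ = 360° − 149.3° = 210.7°.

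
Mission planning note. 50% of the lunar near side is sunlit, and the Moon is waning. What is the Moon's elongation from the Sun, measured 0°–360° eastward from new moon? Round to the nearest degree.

Invert f = (1 − cos θ)/2 to get cos θ = 1 − 2(0.50) = 0.000, hence θ₀ = arccos 0.000 = 90.0°.
Waning ⇒ past full, so θ = 360° − 90.0° = 270.0°.

270°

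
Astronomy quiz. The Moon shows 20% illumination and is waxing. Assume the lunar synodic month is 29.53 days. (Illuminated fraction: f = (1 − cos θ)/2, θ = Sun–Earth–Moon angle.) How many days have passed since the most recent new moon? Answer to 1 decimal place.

cos θ = 1 − 2f = 0.600, giving a principal value of 53.1°.
Before full moon the principal value applies: θ = 53.1°.
At 360°/29.53 d per day, 53.1° corresponds to 4.36 days.

4.4 days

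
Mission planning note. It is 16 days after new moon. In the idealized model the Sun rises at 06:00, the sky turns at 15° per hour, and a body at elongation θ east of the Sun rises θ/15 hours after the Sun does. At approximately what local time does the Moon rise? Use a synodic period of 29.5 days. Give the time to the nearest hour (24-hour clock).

The Moon has covered 16/29.5 of its cycle, so θ ≈ 360° × 16/29.5 = 195.3°.
Delay after the Sun = 195.3° / (15°/h) ≈ 13.02 h.
06:00 + 13.02 h ≈ 19:01 → 19:00 to the nearest hour.

19:00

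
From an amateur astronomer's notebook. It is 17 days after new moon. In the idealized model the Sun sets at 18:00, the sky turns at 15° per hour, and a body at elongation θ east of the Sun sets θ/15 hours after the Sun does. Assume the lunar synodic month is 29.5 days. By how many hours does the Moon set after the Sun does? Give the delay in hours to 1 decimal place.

The Moon has covered 17/29.5 of its cycle, so θ ≈ 360° × 17/29.5 = 207.5°.
Delay after the Sun = 207.5° / (15°/h) ≈ 13.83 h.
So the Moon sets 13.83 h after the Sun.

13.8 h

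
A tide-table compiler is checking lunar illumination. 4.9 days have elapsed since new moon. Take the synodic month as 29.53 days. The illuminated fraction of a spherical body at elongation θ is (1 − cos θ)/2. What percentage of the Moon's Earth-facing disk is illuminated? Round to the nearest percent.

Elongation θ = 360° × 4.9/29.53 ≈ 59.7°.
cos 59.7° = 0.504, so f = (1 − 0.504)/2 = 0.248, so 25%.

25%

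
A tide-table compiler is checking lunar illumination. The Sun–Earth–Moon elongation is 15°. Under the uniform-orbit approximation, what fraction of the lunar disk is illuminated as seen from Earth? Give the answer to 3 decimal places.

f = (1 − cos 15°)/2 = (1 − 0.966)/2 ≈ 0.017.

0.017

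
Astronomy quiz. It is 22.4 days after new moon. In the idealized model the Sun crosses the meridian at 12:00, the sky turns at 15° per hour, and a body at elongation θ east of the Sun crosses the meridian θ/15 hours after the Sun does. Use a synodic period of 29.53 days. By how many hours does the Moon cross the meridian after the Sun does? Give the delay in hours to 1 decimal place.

18.2 h

Elongation θ = 360° × 22.4/29.53 ≈ 273.1°.
At 15° of sky rotation per hour, 273.1° corresponds to a 18.21 h lag.
So the Moon crosses the meridian 18.21 h after the Sun.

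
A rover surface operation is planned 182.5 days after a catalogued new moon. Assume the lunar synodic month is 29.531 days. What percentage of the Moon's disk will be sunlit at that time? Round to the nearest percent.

29%

182.5 d spans 6 complete synodic months (6 × 29.531 = 177.19 d) plus 5.31 d.
Phase angle: θ = 360°·(5.31 d)/(29.531 d) = 64.8°.
Illuminated fraction = (1 − cos 64.8°)/2 = (1 − 0.426)/2 ≈ 0.287, so 29%.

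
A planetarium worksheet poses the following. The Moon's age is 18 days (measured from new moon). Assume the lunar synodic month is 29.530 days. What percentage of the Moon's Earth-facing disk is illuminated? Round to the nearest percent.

Elongation θ = 360° × 18/29.530 ≈ 219.4°.
With cos θ = (-0.772), the lit fraction is (1 − (-0.772))/2 ≈ 0.886, so 89%.

89%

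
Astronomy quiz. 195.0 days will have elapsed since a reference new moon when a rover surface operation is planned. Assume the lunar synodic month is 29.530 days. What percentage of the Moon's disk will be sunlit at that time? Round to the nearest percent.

90%

195.0/29.530 = 6.603 lunations, so 6 complete cycles and 17.82 d into the next.
The Moon has covered 17.82/29.530 of its cycle, so θ ≈ 360° × 17.82/29.530 = 217.2°.
Illuminated fraction = (1 − cos 217.2°)/2 = (1 − (-0.796))/2 ≈ 0.898, so 90%.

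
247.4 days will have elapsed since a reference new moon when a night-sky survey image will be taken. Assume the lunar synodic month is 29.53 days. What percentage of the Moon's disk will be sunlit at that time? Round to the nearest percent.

86%

247.4 d spans 8 complete synodic months (8 × 29.53 = 236.24 d) plus 11.16 d.
Phase angle: θ = 360°·(11.16 d)/(29.53 d) = 136.1°.
With cos θ = (-0.720), the lit fraction is (1 − (-0.720))/2 ≈ 0.860, so 86%.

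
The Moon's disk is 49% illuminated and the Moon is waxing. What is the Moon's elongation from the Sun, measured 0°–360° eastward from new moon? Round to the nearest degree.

89°

From f = (1 − cos θ)/2: cos θ = 1 − 2×0.49 = 0.020; arccos → 88.9°.
The Moon is waxing (0°–180°), so θ = 88.9° directly.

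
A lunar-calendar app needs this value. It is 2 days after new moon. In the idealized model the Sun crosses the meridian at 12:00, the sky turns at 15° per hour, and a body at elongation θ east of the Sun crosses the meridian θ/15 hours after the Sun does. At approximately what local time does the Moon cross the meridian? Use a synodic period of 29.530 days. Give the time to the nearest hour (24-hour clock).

Phase angle: θ = 360°·(2 d)/(29.530 d) = 24.4°.
The Moon trails the Sun by θ/15 = 24.4/15 ≈ 1.63 hours.
12:00 + 1.63 h ≈ 13:38 → 14:00 to the nearest hour.

14:00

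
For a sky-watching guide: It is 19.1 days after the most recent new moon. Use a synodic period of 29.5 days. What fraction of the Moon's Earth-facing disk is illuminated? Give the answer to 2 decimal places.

Phase angle: θ = 360°·(19.1 d)/(29.5 d) = 233.1°.
With cos θ = (-0.601), the lit fraction is (1 − (-0.601))/2 ≈ 0.800.

0.80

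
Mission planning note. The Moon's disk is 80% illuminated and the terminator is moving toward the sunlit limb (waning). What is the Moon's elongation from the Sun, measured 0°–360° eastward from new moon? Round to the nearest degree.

233°

From f = (1 − cos θ)/2: cos θ = 1 − 2×0.80 = -0.600; arccos → 126.9°.
Since the Moon is past full (waning), take the reflex angle: θ = 360° − 126.9° = 233.1°.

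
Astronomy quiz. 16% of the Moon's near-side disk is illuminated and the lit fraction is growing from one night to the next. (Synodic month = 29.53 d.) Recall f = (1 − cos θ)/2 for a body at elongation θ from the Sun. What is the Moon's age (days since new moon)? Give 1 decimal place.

3.9 days

Invert f = (1 − cos θ)/2 to get cos θ = 1 − 2(0.16) = 0.680, hence θ₀ = arccos 0.680 = 47.2°.
The Moon is waxing (0°–180°), so θ = 47.2° directly.
Age = 29.53 × 47.2°/360° ≈ 3.87 days.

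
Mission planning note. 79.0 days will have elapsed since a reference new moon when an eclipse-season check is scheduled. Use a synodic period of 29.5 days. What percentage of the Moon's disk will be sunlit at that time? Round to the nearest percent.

Reduce mod P: 79.0 − 2×29.5 = 20.00 d into the current lunation.
Phase angle: θ = 360°·(20.00 d)/(29.5 d) = 244.1°.
Illuminated fraction = (1 − cos 244.1°)/2 = (1 − (-0.437))/2 ≈ 0.719, so 72%.

72%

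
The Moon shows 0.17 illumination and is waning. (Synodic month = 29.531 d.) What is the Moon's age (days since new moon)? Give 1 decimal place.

25.5 days

Invert f = (1 − cos θ)/2 to get cos θ = 1 − 2(0.17) = 0.660, hence θ₀ = arccos 0.660 = 48.7°.
A waning Moon lies in 180°–360°, so θ = 360° − 48.7° = 311.3°.
That fraction of the synodic month is 311.3/360 × 29.531 d ≈ 25.54 d.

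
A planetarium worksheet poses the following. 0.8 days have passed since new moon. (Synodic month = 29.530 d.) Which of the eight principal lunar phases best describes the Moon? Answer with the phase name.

new moon

At 0.8/29.530 of the cycle, θ ≈ 10° — the new moon range.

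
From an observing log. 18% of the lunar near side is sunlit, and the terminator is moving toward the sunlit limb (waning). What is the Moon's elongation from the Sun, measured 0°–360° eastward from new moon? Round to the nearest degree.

cos θ = 1 − 2f = 0.640, giving a principal value of 50.2°.
Since the Moon is past full (waning), take the reflex angle: θ = 360° − 50.2° = 309.8°.

310°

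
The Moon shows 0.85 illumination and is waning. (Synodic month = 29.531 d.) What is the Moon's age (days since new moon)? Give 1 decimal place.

18.5 days

From f = (1 − cos θ)/2: cos θ = 1 − 2×0.85 = -0.700; arccos → 134.4°.
A waning Moon lies in 180°–360°, so θ = 360° − 134.4° = 225.6°.
At 360°/29.531 d per day, 225.6° corresponds to 18.50 days.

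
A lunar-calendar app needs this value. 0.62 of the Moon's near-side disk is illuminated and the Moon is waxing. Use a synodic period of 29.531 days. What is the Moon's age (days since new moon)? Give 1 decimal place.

Invert f = (1 − cos θ)/2 to get cos θ = 1 − 2(0.62) = -0.240, hence θ₀ = arccos -0.240 = 103.9°.
The Moon is waxing (0°–180°), so θ = 103.9° directly.
That fraction of the synodic month is 103.9/360 × 29.531 d ≈ 8.52 d.

8.5 days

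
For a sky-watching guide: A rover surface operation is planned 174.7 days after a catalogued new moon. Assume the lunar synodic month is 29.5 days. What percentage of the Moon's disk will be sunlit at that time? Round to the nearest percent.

Reduce mod P: 174.7 − 5×29.5 = 27.20 d into the current lunation.
Phase angle: θ = 360°·(27.20 d)/(29.5 d) = 331.9°.
Illuminated fraction = (1 − cos 331.9°)/2 = (1 − 0.882)/2 ≈ 0.059, so 6%.

6%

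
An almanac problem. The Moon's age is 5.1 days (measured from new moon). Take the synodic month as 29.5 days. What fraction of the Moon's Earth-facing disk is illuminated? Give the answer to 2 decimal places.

Phase angle: θ = 360°·(5.1 d)/(29.5 d) = 62.2°.
cos 62.2° = 0.466, so f = (1 − 0.466)/2 = 0.267.

0.27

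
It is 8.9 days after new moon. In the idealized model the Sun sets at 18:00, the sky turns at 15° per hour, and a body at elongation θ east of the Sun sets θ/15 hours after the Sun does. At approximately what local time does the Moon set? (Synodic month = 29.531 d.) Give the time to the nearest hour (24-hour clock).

Elongation θ = 360° × 8.9/29.531 ≈ 108.5°.
Delay after the Sun = 108.5° / (15°/h) ≈ 7.23 h.
18:00 + 7.23 h ≈ 01:14 → 01:00 to the nearest hour.

01:00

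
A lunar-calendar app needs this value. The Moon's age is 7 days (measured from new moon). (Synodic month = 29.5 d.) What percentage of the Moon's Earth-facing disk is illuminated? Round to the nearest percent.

46%

The Moon has covered 7/29.5 of its cycle, so θ ≈ 360° × 7/29.5 = 85.4°.
Illuminated fraction = (1 − cos 85.4°)/2 = (1 − 0.080)/2 ≈ 0.460, so 46%.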